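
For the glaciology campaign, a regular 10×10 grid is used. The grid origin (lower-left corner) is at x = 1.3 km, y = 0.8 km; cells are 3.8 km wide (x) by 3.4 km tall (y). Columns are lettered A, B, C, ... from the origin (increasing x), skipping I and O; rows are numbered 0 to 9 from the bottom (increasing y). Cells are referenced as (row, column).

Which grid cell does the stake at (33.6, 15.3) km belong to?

Column index: ⌊(33.6 − 1.3) / 3.8⌋ = ⌊8.500⌋ = 8 → column J
Row offset from origin: ⌊(15.3 − 0.8) / 3.4⌋ = ⌊4.265⌋ = 4 → row 4

(4, J)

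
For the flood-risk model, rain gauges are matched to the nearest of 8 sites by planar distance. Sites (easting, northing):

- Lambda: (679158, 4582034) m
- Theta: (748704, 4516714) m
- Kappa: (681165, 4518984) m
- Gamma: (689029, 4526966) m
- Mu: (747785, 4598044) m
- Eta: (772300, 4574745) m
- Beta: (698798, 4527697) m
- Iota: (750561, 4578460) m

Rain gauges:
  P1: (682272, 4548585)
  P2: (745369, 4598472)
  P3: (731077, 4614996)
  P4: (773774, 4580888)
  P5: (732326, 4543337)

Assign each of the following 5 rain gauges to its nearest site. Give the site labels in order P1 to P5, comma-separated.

Gamma, Mu, Mu, Eta, Theta

P1 → Gamma (d²=513038210.00)
P2 → Mu (d²=6020240.00)
P3 → Mu (d²=566527568.00)
P4 → Eta (d²=39909125.00)
P5 → Theta (d²=977023013.00)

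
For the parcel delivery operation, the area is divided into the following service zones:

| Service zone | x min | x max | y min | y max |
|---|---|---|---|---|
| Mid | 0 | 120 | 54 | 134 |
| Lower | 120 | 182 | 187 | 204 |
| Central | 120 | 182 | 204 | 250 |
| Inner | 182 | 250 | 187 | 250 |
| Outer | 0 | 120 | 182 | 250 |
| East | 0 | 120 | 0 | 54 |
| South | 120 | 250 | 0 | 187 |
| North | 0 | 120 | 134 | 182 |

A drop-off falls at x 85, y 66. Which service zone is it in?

The point has x = 85 and y = 66.
Only Mid satisfies 0 ≤ x ≤ 120 and 54 ≤ y ≤ 134.

Mid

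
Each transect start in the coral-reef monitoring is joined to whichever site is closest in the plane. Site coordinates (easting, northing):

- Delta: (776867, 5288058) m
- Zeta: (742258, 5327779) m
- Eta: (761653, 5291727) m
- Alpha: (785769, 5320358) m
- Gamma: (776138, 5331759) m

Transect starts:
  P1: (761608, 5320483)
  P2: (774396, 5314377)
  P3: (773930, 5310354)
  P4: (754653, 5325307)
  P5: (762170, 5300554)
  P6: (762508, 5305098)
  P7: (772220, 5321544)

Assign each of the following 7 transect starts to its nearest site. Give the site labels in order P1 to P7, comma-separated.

Gamma, Alpha, Alpha, Zeta, Eta, Eta, Gamma

P1 → Gamma (d²=338269076.00)
P2 → Alpha (d²=165117490.00)
P3 → Alpha (d²=240241937.00)
P4 → Zeta (d²=159746809.00)
P5 → Eta (d²=78183218.00)
P6 → Eta (d²=179514666.00)
P7 → Gamma (d²=119696949.00)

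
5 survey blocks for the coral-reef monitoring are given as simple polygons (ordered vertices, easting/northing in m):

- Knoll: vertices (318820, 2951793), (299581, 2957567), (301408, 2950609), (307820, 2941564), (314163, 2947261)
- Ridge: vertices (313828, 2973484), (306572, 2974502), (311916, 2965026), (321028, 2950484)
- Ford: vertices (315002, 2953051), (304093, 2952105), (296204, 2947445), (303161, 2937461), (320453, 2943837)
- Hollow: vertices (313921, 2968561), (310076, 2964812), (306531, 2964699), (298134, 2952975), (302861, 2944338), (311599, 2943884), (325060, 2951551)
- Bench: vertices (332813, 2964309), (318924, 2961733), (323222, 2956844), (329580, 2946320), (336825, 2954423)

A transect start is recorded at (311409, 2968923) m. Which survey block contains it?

Ridge

Cast a ray rightward from (311409, 2968923). For each polygon, the edges (by vertex number in listed order) whose endpoints lie on opposite sides of northing = 2968923, where each meets that height, and whether that is right or left of the point:
Knoll: no edge straddles that height → 0 crossings.
Ridge: 2–3 at easting≈309718.3 (left), 4–1 at easting≈315255.8 (right) → 1 crossing.
Ford: no edge straddles that height → 0 crossings.
Hollow: no edge straddles that height → 0 crossings.
Bench: no edge straddles that height → 0 crossings.
Only Ridge has an odd count, so the point is inside Ridge.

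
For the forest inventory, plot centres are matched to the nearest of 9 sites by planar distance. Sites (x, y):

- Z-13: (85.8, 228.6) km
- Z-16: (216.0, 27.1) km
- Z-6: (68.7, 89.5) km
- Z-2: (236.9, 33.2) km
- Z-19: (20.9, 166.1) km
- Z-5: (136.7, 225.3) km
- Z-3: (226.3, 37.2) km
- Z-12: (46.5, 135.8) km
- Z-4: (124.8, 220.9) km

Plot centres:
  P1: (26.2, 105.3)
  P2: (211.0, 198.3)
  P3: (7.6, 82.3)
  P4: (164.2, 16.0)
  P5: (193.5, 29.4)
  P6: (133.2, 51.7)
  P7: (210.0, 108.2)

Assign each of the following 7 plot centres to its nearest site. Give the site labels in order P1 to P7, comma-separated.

P1 → Z-12 (d²=1342.34)
P2 → Z-5 (d²=6249.49)
P3 → Z-6 (d²=3785.05)
P4 → Z-16 (d²=2806.45)
P5 → Z-16 (d²=511.54)
P6 → Z-6 (d²=5589.09)
P7 → Z-3 (d²=5306.69)

Z-12, Z-5, Z-6, Z-16, Z-16, Z-6, Z-3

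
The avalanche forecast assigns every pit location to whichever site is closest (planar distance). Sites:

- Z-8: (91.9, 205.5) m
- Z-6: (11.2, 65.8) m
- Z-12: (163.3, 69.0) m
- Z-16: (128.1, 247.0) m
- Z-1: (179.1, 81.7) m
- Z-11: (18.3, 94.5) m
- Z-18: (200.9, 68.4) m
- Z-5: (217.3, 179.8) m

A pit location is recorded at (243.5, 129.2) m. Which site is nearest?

Z-5

Squared distances to each site:
Z-8: 28804.250; Z-6: 57982.850; Z-12: 10056.080; Z-16: 27194.000; Z-1: 6403.610; Z-11: 51919.130; Z-18: 5511.400; Z-5: 3246.800.
Minimum at Z-5.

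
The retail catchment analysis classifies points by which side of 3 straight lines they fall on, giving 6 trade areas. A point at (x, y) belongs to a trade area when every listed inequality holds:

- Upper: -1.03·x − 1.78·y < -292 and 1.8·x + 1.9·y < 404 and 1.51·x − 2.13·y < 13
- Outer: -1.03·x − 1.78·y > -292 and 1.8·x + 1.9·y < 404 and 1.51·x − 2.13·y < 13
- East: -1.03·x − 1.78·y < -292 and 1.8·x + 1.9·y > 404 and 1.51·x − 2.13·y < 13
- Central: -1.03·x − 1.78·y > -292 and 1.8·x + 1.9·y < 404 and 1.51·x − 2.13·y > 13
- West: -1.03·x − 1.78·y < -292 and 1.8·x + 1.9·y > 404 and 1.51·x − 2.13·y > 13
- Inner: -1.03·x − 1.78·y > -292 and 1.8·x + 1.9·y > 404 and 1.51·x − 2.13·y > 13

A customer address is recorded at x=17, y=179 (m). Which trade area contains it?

Upper

-1.03·17 − 1.78·179 = -336.130, which is < -292
1.8·17 + 1.9·179 = 370.700, which is < 404
1.51·17 − 2.13·179 = -355.600, which is < 13
This sign pattern matches Upper.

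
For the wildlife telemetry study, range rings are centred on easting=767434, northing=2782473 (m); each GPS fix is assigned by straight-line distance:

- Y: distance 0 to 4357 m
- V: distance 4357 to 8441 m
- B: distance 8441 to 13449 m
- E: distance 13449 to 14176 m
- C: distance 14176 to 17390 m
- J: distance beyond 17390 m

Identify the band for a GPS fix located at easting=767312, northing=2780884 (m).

Y

Distance = √((767312−767434)² + (2780884−2782473)²) = √(14884.000 + 2524921.000) = 1593.677 m.
0 ≤ 1593.677 < 4357 → Y.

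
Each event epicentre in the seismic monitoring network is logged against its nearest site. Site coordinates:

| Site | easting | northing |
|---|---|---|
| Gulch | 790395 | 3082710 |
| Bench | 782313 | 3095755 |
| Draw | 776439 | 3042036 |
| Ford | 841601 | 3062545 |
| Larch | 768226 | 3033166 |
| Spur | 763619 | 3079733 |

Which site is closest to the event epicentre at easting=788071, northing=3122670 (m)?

Bench

Squared distances to each site:
Gulch: 1602202576.000; Bench: 757571789.000; Draw: 6637145380.000; Ford: 6480476525.000; Larch: 8404790041.000; Spur: 2441486273.000.
Minimum at Bench.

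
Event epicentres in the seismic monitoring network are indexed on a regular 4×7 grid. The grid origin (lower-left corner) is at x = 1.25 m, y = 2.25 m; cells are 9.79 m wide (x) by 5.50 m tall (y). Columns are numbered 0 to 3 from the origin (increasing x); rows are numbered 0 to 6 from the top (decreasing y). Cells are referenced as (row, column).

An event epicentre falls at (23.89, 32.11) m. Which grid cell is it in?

(1, 2)

Column index: ⌊(23.89 − 1.25) / 9.79⌋ = ⌊2.313⌋ = 2
Row offset from origin: ⌊(32.11 − 2.25) / 5.50⌋ = ⌊5.429⌋ = 5 → row 1 (counted from top)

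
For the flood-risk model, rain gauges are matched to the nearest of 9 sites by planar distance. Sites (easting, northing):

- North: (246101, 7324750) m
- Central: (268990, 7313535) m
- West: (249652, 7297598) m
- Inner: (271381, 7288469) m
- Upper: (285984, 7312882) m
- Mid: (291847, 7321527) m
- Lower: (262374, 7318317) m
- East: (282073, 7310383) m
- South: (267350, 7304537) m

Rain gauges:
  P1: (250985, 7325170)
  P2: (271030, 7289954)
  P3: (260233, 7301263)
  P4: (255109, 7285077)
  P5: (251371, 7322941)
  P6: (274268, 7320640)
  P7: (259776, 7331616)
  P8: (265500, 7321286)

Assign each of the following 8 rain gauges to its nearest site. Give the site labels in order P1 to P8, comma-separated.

P1 → North (d²=24029856.00)
P2 → Inner (d²=2328426.00)
P3 → South (d²=61370765.00)
P4 → West (d²=186554290.00)
P5 → North (d²=31045381.00)
P6 → Central (d²=78338309.00)
P7 → Lower (d²=183613005.00)
P8 → Lower (d²=18586837.00)

North, Inner, South, West, North, Central, Lower, Lower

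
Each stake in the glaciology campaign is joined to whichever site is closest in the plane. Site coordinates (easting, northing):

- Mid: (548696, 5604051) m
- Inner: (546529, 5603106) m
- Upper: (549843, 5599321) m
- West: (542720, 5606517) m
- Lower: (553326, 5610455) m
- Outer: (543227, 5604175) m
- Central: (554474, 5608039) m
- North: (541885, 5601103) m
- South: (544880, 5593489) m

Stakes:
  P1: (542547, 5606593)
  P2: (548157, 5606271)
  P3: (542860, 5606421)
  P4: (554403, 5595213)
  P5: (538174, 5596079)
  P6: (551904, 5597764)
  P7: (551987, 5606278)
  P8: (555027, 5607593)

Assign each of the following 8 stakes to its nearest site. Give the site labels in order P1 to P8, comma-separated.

West, Mid, West, Upper, North, Upper, Central, Central

P1 → West (d²=35705.00)
P2 → Mid (d²=5218921.00)
P3 → West (d²=28816.00)
P4 → Upper (d²=37669264.00)
P5 → North (d²=39012097.00)
P6 → Upper (d²=6671970.00)
P7 → Central (d²=9286290.00)
P8 → Central (d²=504725.00)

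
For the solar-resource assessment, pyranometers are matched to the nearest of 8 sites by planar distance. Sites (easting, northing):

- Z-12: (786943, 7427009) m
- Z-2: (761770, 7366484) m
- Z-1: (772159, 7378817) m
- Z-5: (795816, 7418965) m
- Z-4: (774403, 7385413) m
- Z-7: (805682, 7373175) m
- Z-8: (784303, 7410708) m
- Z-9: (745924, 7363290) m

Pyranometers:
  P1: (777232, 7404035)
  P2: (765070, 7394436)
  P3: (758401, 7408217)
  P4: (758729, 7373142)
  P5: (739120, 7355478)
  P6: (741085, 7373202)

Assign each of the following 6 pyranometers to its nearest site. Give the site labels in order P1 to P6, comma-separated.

P1 → Z-8 (d²=94527970.00)
P2 → Z-4 (d²=168519418.00)
P3 → Z-8 (d²=677118685.00)
P4 → Z-2 (d²=53576645.00)
P5 → Z-9 (d²=107321760.00)
P6 → Z-9 (d²=121663665.00)

Z-8, Z-4, Z-8, Z-2, Z-9, Z-9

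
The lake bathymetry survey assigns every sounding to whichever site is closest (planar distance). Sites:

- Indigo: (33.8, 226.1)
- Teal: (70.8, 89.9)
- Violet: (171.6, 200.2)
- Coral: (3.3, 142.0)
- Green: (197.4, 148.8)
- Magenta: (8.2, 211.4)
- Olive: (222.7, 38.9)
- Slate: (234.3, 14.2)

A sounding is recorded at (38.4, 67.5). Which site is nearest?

Teal

Squared distances to each site:
Indigo: 25175.120; Teal: 1551.520; Violet: 35351.530; Coral: 6782.260; Green: 31890.690; Magenta: 21619.250; Olive: 34784.450; Slate: 41217.700.
Minimum at Teal.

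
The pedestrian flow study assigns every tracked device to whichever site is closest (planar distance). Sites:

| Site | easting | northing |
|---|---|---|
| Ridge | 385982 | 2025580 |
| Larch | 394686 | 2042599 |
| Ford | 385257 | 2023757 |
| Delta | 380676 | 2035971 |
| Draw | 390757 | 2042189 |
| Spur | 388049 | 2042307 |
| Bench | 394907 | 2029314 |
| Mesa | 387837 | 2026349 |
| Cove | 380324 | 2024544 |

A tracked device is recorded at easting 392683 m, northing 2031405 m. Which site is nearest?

Bench

Squared distances to each site:
Ridge: 78834026.000; Larch: 129317645.000; Ford: 113637380.000; Delta: 165016405.000; Draw: 120004132.000; Spur: 140327560.000; Bench: 9318457.000; Mesa: 49046852.000; Cove: 199818202.000.
Minimum at Bench.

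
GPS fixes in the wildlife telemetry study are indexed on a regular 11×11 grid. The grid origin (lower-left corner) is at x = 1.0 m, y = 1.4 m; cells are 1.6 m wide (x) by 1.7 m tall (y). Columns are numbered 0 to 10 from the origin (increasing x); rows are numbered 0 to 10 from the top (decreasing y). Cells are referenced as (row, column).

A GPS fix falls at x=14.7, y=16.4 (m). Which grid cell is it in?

(2, 8)

Column index: ⌊(14.7 − 1.0) / 1.6⌋ = ⌊8.562⌋ = 8
Row offset from origin: ⌊(16.4 − 1.4) / 1.7⌋ = ⌊8.824⌋ = 8 → row 2 (counted from top)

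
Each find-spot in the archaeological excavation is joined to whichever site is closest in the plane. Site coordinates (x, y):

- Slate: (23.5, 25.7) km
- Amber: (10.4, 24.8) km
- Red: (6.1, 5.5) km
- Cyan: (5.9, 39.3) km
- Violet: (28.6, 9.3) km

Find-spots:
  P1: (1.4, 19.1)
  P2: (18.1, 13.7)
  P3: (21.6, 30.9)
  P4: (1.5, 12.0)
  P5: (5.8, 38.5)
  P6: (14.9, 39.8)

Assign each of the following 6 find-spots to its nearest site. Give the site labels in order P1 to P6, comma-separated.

Amber, Violet, Slate, Red, Cyan, Cyan

P1 → Amber (d²=113.49)
P2 → Violet (d²=129.61)
P3 → Slate (d²=30.65)
P4 → Red (d²=63.41)
P5 → Cyan (d²=0.65)
P6 → Cyan (d²=81.25)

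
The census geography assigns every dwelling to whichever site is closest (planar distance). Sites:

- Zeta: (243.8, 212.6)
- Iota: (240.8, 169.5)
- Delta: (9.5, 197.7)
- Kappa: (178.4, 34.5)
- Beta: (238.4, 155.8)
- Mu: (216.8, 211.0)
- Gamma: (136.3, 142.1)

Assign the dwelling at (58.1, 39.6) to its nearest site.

Kappa

Squared distances to each site:
Zeta: 64413.490; Iota: 50253.300; Delta: 27357.570; Kappa: 14498.100; Beta: 46010.530; Mu: 54563.650; Gamma: 16621.490.
Minimum at Kappa.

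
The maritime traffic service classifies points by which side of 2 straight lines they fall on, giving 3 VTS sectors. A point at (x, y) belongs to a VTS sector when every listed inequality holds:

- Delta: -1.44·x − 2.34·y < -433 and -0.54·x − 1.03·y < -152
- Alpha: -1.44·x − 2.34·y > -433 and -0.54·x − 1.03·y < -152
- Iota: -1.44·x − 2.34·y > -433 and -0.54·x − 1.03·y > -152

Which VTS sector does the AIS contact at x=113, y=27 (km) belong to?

-1.44·113 − 2.34·27 = -225.900, which is > -433
-0.54·113 − 1.03·27 = -88.830, which is > -152
This sign pattern matches Iota.

Iota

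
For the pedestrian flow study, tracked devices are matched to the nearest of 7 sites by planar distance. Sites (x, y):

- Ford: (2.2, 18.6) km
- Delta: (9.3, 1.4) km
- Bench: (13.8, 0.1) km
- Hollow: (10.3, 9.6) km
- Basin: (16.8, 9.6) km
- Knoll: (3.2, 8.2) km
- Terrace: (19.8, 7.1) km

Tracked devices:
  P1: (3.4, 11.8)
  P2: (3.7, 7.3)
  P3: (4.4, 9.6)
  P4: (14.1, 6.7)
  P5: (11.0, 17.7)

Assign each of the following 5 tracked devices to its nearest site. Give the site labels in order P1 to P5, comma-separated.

P1 → Knoll (d²=13.00)
P2 → Knoll (d²=1.06)
P3 → Knoll (d²=3.40)
P4 → Basin (d²=15.70)
P5 → Hollow (d²=66.10)

Knoll, Knoll, Knoll, Basin, Hollow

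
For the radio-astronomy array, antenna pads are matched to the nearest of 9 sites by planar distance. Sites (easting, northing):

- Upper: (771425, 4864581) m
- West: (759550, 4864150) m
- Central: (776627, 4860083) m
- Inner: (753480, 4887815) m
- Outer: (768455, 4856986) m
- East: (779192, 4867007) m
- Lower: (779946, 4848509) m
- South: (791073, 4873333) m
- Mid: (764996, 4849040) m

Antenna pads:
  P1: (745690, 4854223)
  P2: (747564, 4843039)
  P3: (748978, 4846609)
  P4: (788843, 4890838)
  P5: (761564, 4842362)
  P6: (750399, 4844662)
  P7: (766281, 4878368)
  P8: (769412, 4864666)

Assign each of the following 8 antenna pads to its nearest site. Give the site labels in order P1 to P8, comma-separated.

West, Mid, Mid, South, Mid, Mid, Upper, Upper

P1 → West (d²=290644929.00)
P2 → Mid (d²=339886625.00)
P3 → Mid (d²=262486085.00)
P4 → South (d²=311397925.00)
P5 → Mid (d²=56374308.00)
P6 → Mid (d²=232239293.00)
P7 → Upper (d²=216542105.00)
P8 → Upper (d²=4059394.00)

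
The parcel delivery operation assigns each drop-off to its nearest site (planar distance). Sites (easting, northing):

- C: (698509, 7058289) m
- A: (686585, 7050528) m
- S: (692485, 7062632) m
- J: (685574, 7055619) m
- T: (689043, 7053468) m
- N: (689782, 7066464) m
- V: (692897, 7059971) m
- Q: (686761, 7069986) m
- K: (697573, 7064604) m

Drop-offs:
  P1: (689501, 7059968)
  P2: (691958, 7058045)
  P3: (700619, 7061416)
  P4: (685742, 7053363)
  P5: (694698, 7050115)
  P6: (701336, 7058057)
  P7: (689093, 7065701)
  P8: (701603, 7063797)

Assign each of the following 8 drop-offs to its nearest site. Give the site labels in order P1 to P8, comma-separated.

V, V, C, J, T, C, N, K

P1 → V (d²=11532825.00)
P2 → V (d²=4591197.00)
P3 → C (d²=14230229.00)
P4 → J (d²=5117760.00)
P5 → T (d²=43221634.00)
P6 → C (d²=8045753.00)
P7 → N (d²=1056890.00)
P8 → K (d²=16892149.00)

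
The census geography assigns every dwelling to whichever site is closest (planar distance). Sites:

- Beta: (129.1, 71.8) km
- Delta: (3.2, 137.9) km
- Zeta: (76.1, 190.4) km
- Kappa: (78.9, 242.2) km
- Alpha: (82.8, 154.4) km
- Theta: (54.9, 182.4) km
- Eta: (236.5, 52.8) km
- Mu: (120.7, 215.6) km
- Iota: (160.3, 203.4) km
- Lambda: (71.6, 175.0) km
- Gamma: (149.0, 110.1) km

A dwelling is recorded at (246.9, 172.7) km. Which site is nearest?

Squared distances to each site:
Beta: 24057.650; Delta: 60600.730; Zeta: 29485.930; Kappa: 33054.250; Alpha: 27263.700; Theta: 36958.090; Eta: 14484.170; Mu: 17766.850; Iota: 8442.050; Lambda: 30735.380; Gamma: 13503.170.
Minimum at Iota.

Iota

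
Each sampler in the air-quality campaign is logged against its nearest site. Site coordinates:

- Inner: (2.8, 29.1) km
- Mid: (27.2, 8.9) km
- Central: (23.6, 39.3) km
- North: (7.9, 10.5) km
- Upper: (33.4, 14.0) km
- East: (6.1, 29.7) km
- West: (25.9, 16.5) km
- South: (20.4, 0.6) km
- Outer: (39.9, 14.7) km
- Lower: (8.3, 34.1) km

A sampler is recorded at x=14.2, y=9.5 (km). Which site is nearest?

Squared distances to each site:
Inner: 514.120; Mid: 169.360; Central: 976.400; North: 40.690; Upper: 388.890; East: 473.650; West: 185.890; South: 117.650; Outer: 687.530; Lower: 639.970.
Minimum at North.

North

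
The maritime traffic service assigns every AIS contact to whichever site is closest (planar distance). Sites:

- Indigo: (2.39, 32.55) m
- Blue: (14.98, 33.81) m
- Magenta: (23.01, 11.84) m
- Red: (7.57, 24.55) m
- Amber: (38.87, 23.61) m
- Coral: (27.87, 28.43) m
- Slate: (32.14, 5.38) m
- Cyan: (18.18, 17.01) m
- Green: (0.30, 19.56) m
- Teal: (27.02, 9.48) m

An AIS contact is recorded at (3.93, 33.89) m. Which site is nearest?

Squared distances to each site:
Indigo: 4.167; Blue: 122.109; Magenta: 850.249; Red: 100.485; Amber: 1326.482; Coral: 602.935; Slate: 1608.624; Cyan: 487.997; Green: 218.526; Teal: 1128.996.
Minimum at Indigo.

Indigo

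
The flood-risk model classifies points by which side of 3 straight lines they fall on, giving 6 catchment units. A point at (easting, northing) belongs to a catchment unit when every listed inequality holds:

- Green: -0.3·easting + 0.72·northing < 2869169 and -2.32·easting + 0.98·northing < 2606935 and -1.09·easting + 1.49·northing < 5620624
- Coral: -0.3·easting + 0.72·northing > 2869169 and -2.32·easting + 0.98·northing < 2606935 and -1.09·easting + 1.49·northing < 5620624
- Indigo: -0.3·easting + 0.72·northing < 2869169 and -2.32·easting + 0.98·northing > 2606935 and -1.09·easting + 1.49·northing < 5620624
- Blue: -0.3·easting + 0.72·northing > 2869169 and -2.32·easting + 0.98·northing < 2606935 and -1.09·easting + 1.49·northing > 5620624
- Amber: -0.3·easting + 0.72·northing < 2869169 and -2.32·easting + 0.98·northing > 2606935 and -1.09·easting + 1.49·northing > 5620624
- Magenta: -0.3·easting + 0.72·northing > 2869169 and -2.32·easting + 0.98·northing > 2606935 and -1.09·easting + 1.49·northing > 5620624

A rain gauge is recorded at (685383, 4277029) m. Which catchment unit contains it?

-0.3·685383 + 0.72·4277029 = 2873845.980, which is > 2869169
-2.32·685383 + 0.98·4277029 = 2601399.860, which is < 2606935
-1.09·685383 + 1.49·4277029 = 5625705.740, which is > 5620624
This sign pattern matches Blue.

Blue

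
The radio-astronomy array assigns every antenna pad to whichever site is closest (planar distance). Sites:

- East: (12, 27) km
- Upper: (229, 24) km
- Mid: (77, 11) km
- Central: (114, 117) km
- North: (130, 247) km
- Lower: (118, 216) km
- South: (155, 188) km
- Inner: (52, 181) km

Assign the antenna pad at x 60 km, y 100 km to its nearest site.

Central

Squared distances to each site:
East: 7633.000; Upper: 34337.000; Mid: 8210.000; Central: 3205.000; North: 26509.000; Lower: 16820.000; South: 16769.000; Inner: 6625.000.
Minimum at Central.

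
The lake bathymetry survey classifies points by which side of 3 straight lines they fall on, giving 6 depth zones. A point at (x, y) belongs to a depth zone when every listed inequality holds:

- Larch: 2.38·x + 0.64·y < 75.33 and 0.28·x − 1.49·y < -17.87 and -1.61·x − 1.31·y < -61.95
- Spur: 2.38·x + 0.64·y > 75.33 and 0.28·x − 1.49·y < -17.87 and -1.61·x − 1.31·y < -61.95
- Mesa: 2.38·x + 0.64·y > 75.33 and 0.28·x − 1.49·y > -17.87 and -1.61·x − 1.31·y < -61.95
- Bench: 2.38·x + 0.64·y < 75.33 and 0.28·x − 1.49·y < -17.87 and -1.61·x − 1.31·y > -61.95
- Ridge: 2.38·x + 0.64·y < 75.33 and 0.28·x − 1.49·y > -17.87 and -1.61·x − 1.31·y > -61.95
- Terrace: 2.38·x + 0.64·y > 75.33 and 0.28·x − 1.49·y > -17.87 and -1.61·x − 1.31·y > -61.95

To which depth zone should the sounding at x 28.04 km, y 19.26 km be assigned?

2.38·28.04 + 0.64·19.26 = 79.062, which is > 75.33
0.28·28.04 − 1.49·19.26 = -20.846, which is < -17.87
-1.61·28.04 − 1.31·19.26 = -70.375, which is < -61.95
This sign pattern matches Spur.

Spur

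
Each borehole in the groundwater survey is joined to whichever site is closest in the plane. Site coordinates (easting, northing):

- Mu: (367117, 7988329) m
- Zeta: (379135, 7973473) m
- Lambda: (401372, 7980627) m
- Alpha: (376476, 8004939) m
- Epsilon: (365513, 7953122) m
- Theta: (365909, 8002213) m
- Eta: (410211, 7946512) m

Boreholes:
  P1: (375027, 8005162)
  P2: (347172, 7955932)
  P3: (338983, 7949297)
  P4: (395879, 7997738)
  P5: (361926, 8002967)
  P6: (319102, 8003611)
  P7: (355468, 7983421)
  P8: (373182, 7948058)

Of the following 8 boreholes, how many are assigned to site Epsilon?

P1 → Alpha
P2 → Epsilon
P3 → Epsilon
P4 → Lambda
P5 → Theta
P6 → Theta
P7 → Mu
P8 → Epsilon
3 of the 8 go to Epsilon.

3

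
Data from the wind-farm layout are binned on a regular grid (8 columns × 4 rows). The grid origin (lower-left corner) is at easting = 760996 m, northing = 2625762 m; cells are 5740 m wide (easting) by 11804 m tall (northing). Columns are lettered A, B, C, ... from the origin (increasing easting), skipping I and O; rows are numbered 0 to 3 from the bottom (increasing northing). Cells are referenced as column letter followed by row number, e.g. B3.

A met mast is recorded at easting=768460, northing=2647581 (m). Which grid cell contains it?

B1

Column index: ⌊(768460 − 760996) / 5740⌋ = ⌊1.300⌋ = 1 → column B
Row offset from origin: ⌊(2647581 − 2625762) / 11804⌋ = ⌊1.848⌋ = 1 → row 1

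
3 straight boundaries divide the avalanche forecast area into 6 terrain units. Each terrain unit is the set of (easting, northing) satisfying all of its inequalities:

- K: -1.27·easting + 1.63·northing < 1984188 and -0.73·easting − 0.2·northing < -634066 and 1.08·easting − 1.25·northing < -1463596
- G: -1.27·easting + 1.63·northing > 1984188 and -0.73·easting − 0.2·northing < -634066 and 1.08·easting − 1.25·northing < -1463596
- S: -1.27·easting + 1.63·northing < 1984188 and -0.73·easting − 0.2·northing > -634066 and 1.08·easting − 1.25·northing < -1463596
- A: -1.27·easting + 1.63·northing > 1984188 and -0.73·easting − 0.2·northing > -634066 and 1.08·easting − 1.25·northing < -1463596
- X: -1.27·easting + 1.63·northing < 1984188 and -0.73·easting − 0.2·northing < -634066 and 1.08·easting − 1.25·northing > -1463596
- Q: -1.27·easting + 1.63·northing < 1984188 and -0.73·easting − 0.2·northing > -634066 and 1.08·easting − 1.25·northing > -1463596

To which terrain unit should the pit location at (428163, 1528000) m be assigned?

Q

-1.27·428163 + 1.63·1528000 = 1946872.990, which is < 1984188
-0.73·428163 − 0.2·1528000 = -618158.990, which is > -634066
1.08·428163 − 1.25·1528000 = -1447583.960, which is > -1463596
This sign pattern matches Q.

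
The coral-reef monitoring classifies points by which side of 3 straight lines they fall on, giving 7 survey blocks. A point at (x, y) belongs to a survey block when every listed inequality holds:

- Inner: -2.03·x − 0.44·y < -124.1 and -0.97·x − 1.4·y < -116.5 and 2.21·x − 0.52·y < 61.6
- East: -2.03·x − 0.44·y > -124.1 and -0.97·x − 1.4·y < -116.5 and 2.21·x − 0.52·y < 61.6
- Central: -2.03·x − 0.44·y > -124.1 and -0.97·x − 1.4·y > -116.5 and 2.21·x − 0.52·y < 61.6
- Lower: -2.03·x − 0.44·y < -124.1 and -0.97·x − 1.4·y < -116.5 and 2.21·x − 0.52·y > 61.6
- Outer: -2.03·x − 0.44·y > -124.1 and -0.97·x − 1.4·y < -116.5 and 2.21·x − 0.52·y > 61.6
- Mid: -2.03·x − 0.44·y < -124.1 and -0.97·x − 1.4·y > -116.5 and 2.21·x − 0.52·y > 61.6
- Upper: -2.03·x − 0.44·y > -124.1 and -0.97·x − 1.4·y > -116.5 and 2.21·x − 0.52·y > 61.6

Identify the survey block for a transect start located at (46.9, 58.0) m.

Outer

-2.03·46.9 − 0.44·58.0 = -120.727, which is > -124.1
-0.97·46.9 − 1.4·58.0 = -126.693, which is < -116.5
2.21·46.9 − 0.52·58.0 = 73.489, which is > 61.6
This sign pattern matches Outer.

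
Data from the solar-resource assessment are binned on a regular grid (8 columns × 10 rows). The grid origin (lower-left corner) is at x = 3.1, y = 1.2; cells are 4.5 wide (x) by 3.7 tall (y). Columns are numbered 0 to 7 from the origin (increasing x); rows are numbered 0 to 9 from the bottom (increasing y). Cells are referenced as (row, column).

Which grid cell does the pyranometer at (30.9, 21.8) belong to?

(5, 6)

Column index: ⌊(30.9 − 3.1) / 4.5⌋ = ⌊6.178⌋ = 6
Row offset from origin: ⌊(21.8 − 1.2) / 3.7⌋ = ⌊5.568⌋ = 5 → row 5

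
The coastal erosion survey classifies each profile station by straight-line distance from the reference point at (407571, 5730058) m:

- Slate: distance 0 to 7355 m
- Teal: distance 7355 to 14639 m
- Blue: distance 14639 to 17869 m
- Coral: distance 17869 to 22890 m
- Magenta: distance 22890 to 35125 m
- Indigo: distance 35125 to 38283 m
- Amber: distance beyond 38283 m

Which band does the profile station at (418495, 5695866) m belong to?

Distance = √((418495−407571)² + (5695866−5730058)²) = √(119333776.000 + 1169092864.000) = 35894.660 m.
35125 ≤ 35894.660 < 38283 → Indigo.

Indigo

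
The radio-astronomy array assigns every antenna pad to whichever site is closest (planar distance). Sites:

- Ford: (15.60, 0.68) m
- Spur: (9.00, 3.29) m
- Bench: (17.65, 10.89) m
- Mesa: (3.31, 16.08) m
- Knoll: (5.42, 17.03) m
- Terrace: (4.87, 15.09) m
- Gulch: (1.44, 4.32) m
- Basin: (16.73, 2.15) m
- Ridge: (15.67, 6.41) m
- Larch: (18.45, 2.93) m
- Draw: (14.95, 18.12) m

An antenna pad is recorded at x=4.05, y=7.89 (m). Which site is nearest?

Gulch

Squared distances to each site:
Ford: 185.387; Spur: 45.662; Bench: 193.960; Mesa: 67.624; Knoll: 85.417; Terrace: 52.512; Gulch: 19.557; Basin: 193.730; Ridge: 137.215; Larch: 231.962; Draw: 223.463.
Minimum at Gulch.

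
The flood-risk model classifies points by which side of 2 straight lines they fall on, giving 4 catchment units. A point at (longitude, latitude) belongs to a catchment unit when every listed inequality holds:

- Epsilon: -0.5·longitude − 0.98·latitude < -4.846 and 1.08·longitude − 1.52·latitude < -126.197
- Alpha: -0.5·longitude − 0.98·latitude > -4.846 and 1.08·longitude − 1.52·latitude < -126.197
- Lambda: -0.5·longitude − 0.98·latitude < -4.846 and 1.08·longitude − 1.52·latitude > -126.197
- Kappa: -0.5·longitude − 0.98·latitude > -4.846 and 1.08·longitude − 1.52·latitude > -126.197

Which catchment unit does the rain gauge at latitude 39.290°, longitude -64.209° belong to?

-0.5·-64.209 − 0.98·39.290 = -6.400, which is < -4.846
1.08·-64.209 − 1.52·39.290 = -129.067, which is < -126.197
This sign pattern matches Epsilon.

Epsilon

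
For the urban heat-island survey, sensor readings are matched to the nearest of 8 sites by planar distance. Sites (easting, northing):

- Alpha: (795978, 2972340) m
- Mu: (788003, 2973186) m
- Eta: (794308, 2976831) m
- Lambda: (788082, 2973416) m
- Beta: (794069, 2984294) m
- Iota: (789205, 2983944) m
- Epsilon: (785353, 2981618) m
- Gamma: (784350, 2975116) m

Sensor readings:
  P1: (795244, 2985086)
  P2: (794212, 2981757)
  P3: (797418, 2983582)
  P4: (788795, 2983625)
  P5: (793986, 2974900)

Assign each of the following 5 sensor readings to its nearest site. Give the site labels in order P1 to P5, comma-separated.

P1 → Beta (d²=2007889.00)
P2 → Beta (d²=6456818.00)
P3 → Beta (d²=11722745.00)
P4 → Iota (d²=269861.00)
P5 → Eta (d²=3832445.00)

Beta, Beta, Beta, Iota, Eta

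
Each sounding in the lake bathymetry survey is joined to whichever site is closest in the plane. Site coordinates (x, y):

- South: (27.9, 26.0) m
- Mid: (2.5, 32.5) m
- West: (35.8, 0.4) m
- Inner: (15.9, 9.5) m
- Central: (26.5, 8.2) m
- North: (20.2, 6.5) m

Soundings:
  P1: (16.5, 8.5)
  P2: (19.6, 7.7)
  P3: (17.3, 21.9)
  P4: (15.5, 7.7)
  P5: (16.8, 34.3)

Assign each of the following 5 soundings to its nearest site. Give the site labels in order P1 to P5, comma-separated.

P1 → Inner (d²=1.36)
P2 → North (d²=1.80)
P3 → South (d²=129.17)
P4 → Inner (d²=3.40)
P5 → South (d²=192.10)

Inner, North, South, Inner, South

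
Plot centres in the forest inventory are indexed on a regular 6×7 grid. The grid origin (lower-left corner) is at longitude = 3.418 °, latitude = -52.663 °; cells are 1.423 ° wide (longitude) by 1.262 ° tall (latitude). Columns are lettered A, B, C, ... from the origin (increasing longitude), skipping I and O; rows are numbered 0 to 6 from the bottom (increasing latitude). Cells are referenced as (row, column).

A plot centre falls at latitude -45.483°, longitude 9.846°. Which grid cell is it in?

(5, E)

Column index: ⌊(9.846 − 3.418) / 1.423⌋ = ⌊4.517⌋ = 4 → column E
Row offset from origin: ⌊(-45.483 − -52.663) / 1.262⌋ = ⌊5.689⌋ = 5 → row 5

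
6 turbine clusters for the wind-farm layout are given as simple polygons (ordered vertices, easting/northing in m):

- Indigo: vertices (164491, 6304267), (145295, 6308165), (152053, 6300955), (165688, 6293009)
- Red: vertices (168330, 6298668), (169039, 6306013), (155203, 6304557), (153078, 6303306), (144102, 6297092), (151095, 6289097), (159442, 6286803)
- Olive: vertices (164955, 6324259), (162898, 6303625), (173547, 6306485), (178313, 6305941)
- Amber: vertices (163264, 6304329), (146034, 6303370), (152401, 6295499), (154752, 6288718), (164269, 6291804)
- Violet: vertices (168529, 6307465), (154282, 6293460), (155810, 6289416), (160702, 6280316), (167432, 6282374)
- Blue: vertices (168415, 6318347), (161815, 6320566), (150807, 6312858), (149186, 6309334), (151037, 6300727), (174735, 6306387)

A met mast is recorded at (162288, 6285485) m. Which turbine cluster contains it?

Cast a ray rightward from (162288, 6285485). For each polygon, the edges (by vertex number in listed order) whose endpoints lie on opposite sides of northing = 6285485, where each meets that height, and whether that is right or left of the point:
Indigo: no edge straddles that height → 0 crossings.
Red: no edge straddles that height → 0 crossings.
Olive: no edge straddles that height → 0 crossings.
Amber: no edge straddles that height → 0 crossings.
Violet: 3–4 at easting≈157923.2 (left), 5–1 at easting≈167568.0 (right) → 1 crossing.
Blue: no edge straddles that height → 0 crossings.
Only Violet has an odd count, so the point is inside Violet.

Violet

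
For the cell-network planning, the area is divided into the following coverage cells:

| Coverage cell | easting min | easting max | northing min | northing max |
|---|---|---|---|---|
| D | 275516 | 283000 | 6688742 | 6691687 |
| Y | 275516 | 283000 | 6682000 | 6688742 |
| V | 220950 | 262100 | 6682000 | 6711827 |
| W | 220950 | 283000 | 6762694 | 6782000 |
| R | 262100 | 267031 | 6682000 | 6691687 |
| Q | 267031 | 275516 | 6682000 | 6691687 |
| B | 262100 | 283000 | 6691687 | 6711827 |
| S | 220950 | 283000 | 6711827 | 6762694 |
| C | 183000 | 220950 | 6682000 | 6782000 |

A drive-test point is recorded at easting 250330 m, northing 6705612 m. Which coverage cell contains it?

V

The point has easting = 250330 and northing = 6705612.
Only V satisfies 220950 ≤ easting ≤ 262100 and 6682000 ≤ northing ≤ 6711827.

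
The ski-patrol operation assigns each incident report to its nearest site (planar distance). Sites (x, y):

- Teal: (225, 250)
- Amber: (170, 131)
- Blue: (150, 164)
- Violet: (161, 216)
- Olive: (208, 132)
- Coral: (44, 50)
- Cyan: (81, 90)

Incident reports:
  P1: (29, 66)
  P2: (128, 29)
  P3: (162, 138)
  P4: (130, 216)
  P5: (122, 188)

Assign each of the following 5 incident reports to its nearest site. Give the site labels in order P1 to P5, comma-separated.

Coral, Cyan, Amber, Violet, Blue

P1 → Coral (d²=481.00)
P2 → Cyan (d²=5930.00)
P3 → Amber (d²=113.00)
P4 → Violet (d²=961.00)
P5 → Blue (d²=1360.00)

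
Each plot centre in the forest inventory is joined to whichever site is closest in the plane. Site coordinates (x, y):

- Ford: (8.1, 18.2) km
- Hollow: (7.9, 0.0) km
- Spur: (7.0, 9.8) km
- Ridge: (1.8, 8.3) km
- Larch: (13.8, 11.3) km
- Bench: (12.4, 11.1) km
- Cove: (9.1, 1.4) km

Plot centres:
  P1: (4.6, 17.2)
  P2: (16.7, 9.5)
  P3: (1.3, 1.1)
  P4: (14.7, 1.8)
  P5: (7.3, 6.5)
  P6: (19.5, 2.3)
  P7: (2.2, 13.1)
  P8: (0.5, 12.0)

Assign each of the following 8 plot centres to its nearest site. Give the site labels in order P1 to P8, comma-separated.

P1 → Ford (d²=13.25)
P2 → Larch (d²=11.65)
P3 → Hollow (d²=44.77)
P4 → Cove (d²=31.52)
P5 → Spur (d²=10.98)
P6 → Cove (d²=108.97)
P7 → Ridge (d²=23.20)
P8 → Ridge (d²=15.38)

Ford, Larch, Hollow, Cove, Spur, Cove, Ridge, Ridge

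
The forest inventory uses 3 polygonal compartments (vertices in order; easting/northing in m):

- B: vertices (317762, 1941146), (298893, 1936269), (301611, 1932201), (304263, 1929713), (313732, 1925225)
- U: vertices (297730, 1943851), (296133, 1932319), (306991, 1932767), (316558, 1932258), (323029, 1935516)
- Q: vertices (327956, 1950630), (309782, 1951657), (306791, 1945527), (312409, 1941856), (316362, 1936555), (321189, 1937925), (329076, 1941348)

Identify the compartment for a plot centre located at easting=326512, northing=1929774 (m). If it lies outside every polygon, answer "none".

none

Cast a ray rightward from (326512, 1929774). For each polygon, the edges (by vertex number in listed order) whose endpoints lie on opposite sides of northing = 1929774, where each meets that height, and whether that is right or left of the point:
B: 3–4 at easting≈304198.0 (left), 5–1 at easting≈314883.5 (left) → 0 crossings.
U: no edge straddles that height → 0 crossings.
Q: no edge straddles that height → 0 crossings.
All counts are even, so the point lies outside every listed polygon.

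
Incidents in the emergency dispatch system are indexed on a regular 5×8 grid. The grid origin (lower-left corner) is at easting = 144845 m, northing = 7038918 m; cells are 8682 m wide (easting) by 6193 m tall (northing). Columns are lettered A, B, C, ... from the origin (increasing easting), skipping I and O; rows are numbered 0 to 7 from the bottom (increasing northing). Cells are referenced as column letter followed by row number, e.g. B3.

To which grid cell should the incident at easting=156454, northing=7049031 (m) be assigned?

B1

Column index: ⌊(156454 − 144845) / 8682⌋ = ⌊1.337⌋ = 1 → column B
Row offset from origin: ⌊(7049031 − 7038918) / 6193⌋ = ⌊1.633⌋ = 1 → row 1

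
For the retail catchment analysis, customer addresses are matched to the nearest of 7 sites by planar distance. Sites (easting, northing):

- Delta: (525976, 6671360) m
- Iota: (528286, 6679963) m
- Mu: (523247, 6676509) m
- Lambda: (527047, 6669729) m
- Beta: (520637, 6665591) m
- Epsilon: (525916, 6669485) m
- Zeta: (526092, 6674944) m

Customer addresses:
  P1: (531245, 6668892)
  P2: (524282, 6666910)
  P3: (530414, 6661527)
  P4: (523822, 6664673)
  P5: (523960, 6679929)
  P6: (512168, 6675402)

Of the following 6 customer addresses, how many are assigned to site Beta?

P1 → Lambda
P2 → Epsilon
P3 → Lambda
P4 → Beta
P5 → Mu
P6 → Mu
1 of the 6 goes to Beta.

1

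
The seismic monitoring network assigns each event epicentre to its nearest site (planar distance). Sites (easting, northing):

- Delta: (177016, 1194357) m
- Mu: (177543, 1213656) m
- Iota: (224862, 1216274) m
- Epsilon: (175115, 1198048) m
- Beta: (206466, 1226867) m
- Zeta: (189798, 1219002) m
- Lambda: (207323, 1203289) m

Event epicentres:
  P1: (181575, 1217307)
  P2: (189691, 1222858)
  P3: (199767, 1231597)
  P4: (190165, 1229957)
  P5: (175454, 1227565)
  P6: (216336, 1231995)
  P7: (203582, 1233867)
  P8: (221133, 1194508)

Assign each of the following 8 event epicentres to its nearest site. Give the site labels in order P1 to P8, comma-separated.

Mu, Zeta, Beta, Zeta, Mu, Beta, Beta, Lambda

P1 → Mu (d²=29586825.00)
P2 → Zeta (d²=14880185.00)
P3 → Beta (d²=67249501.00)
P4 → Zeta (d²=120146714.00)
P5 → Mu (d²=197824202.00)
P6 → Beta (d²=123713284.00)
P7 → Beta (d²=57317456.00)
P8 → Lambda (d²=267822061.00)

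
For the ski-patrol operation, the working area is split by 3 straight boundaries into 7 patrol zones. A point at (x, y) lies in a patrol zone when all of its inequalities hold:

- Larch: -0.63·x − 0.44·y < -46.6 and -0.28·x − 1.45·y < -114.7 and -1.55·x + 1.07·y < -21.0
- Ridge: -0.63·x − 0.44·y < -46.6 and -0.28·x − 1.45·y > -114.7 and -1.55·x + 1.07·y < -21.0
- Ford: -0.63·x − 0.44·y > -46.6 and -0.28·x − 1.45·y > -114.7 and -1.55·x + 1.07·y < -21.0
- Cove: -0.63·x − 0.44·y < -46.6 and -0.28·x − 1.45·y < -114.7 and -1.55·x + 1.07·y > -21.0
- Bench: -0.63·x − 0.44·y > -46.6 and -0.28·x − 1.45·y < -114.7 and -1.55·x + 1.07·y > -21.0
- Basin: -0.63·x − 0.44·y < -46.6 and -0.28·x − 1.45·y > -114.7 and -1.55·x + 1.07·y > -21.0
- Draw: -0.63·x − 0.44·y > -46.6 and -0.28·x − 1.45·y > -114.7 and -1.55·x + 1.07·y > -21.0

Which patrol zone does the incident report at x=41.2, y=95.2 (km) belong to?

-0.63·41.2 − 0.44·95.2 = -67.844, which is < -46.6
-0.28·41.2 − 1.45·95.2 = -149.576, which is < -114.7
-1.55·41.2 + 1.07·95.2 = 38.004, which is > -21.0
This sign pattern matches Cove.

Cove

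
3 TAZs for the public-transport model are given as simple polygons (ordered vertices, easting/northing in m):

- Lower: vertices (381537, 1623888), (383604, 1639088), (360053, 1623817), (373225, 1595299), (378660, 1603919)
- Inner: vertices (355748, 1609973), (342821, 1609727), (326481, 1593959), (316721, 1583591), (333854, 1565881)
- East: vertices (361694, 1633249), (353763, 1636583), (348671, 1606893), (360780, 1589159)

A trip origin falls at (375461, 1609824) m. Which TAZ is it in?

Cast a ray rightward from (375461, 1609824). For each polygon, the edges (by vertex number in listed order) whose endpoints lie on opposite sides of northing = 1609824, where each meets that height, and whether that is right or left of the point:
Lower: 3–4 at easting≈366516.1 (left), 5–1 at easting≈379510.8 (right) → 1 crossing.
Inner: 1–2 at easting≈347918.2 (left), 5–1 at easting≈355674.0 (left) → 0 crossings.
East: 2–3 at easting≈349173.7 (left), 4–1 at easting≈361208.4 (left) → 0 crossings.
Only Lower has an odd count, so the point is inside Lower.

Lower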